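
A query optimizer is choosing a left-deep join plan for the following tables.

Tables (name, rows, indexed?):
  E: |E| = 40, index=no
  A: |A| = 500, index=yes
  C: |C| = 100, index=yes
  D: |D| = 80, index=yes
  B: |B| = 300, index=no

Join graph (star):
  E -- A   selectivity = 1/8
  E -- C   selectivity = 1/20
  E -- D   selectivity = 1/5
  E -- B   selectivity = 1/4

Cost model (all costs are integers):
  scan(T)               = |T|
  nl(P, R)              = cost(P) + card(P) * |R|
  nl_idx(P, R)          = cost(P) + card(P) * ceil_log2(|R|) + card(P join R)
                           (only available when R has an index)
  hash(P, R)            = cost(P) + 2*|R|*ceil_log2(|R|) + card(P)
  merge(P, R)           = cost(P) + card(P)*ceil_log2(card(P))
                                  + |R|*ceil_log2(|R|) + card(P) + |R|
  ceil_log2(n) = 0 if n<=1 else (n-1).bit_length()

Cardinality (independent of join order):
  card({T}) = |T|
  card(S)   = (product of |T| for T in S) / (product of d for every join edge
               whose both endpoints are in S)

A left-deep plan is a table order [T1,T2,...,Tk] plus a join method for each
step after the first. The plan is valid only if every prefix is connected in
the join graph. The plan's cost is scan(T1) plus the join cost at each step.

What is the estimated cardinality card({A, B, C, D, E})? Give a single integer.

Tables in S: A(500), B(300), C(100), D(80), E(40)
Edges inside S: E-A(d=8), E-C(d=20), E-D(d=5), E-B(d=4)
numerator = 500 * 300 * 100 * 80 * 40 = 48000000000
denominator = 8 * 20 * 5 * 4 = 3200
card(S) = 48000000000 / 3200 = 15000000

15000000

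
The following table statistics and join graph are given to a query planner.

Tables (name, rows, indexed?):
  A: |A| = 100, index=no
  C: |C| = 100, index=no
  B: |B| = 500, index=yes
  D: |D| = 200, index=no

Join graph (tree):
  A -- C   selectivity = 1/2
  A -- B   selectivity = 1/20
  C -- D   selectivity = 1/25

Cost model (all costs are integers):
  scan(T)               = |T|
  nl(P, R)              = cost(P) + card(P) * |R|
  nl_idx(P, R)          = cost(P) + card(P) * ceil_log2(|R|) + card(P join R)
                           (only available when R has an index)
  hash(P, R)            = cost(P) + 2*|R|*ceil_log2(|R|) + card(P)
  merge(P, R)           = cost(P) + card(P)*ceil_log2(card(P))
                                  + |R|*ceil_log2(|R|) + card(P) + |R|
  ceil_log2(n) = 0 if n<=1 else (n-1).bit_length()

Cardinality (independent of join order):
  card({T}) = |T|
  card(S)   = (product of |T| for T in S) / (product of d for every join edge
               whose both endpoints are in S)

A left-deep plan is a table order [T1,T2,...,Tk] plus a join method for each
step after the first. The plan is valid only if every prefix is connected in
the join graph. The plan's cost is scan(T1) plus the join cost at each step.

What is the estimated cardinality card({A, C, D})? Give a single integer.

Tables in S: A(100), C(100), D(200)
Edges inside S: A-C(d=2), C-D(d=25)
numerator = 100 * 100 * 200 = 2000000
denominator = 2 * 25 = 50
card(S) = 2000000 / 50 = 40000

40000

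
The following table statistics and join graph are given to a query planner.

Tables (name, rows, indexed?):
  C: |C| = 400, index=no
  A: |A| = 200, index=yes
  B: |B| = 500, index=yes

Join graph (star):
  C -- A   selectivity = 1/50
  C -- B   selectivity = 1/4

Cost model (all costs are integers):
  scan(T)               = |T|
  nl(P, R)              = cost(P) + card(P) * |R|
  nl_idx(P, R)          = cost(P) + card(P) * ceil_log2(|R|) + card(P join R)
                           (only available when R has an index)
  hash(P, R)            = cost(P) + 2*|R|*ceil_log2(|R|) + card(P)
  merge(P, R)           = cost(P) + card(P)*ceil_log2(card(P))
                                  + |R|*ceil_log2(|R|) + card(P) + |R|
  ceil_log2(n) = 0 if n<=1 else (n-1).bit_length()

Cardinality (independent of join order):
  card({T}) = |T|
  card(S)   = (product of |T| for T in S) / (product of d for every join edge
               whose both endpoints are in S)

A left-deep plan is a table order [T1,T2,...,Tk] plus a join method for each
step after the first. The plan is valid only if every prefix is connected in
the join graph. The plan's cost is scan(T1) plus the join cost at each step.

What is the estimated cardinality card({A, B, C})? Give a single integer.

200000

Tables in S: A(200), B(500), C(400)
Edges inside S: C-A(d=50), C-B(d=4)
numerator = 200 * 500 * 400 = 40000000
denominator = 50 * 4 = 200
card(S) = 40000000 / 200 = 200000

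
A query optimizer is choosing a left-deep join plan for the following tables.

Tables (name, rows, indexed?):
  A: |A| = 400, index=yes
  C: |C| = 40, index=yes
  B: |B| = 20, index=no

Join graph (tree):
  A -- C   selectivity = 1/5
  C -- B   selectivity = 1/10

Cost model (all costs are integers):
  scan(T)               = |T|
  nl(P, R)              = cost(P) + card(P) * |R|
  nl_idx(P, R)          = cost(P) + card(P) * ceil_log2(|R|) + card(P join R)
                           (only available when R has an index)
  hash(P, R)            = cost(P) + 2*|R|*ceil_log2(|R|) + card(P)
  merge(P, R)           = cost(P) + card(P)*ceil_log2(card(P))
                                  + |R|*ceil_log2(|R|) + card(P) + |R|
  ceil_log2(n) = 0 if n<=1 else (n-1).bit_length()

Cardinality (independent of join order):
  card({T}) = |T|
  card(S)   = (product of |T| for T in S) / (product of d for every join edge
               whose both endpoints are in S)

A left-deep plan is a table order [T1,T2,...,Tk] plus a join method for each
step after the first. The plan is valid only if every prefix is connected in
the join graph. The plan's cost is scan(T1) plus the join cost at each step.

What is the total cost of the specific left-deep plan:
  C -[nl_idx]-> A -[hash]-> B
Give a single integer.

7000

step 1: scan C: cost=40, card=40
step 2: join A via nl_idx
    card(P join A) = 40*400/(5) = 3200
    cost = 40 + 40*9 + 3200 = 3600
step 3: join B via hash
    card(P join B) = 3200*20/(10) = 6400
    cost = 3600 + 2*20*5 + 3200 = 7000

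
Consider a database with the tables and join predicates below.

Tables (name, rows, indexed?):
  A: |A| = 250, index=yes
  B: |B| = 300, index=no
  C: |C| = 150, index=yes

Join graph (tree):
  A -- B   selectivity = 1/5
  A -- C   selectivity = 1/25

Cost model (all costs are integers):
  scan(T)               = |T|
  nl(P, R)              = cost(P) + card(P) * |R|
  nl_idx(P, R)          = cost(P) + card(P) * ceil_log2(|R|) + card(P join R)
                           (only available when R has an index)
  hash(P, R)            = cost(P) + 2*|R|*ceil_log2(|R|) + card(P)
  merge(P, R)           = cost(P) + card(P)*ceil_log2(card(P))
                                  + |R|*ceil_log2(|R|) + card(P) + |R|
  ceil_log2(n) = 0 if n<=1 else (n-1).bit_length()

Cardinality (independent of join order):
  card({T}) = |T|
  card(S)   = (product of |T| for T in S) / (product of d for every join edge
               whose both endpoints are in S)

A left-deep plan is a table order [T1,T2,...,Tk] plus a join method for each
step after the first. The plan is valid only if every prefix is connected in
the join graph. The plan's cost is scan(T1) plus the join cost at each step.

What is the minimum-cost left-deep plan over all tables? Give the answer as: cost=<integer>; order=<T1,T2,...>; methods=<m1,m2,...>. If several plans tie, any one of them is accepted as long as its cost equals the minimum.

cost=9750; order=C,A,B; methods=nl_idx,hash

Selinger DP (subsets sized 1..n):
  {A}: scan cost=250, card=250
  {B}: scan cost=300, card=300
  {C}: scan cost=150, card=150
  {AB}: card=15000; try (A,hash)→4600, (B,merge)→5500, (A,merge)→5550, (B,hash)→5900, (A,nl_idx)→17700, (B,nl)→75250 …(+1); best=4600 via (A,hash)
  {AC}: card=1500; try (A,nl_idx)→2850, (C,hash)→2900, (C,nl_idx)→3750, (A,merge)→3750, (C,merge)→3850, (A,hash)→4300 …(+2); best=2850 via (A,nl_idx)
  {ABC}: card=90000; try (B,hash)→9750, (C,hash)→22000, (B,merge)→23850, (C,nl_idx)→214600, (C,merge)→230950, (B,nl)→452850 …(+1); best=9750 via (B,hash)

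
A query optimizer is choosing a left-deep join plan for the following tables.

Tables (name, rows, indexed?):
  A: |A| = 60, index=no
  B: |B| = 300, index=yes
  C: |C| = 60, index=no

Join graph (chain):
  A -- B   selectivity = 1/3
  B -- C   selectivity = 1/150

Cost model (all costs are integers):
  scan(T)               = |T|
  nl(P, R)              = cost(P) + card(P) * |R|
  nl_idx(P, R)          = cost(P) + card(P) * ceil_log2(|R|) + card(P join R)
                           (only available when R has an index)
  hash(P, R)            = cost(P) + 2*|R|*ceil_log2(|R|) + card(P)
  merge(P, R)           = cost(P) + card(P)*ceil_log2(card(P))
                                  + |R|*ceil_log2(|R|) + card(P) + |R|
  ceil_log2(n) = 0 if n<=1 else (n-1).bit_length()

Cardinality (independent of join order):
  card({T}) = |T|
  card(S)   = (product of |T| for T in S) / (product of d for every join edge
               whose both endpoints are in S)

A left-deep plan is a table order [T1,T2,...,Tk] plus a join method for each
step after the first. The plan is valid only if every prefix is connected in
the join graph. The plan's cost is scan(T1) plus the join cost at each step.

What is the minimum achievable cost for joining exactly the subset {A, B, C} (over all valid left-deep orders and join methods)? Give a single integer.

1560

Selinger DP over subsets of {A,B,C}:
  {A}: scan cost=60, card=60
  {B}: scan cost=300, card=300
  {C}: scan cost=60, card=60
  {AB}: card=6000; try (A,hash)→1320, (B,merge)→3480, (A,merge)→3720, (B,hash)→5520, (B,nl_idx)→6600, (B,nl)→18060 …(+1); best=1320 via (A,hash)
  {BC}: card=120; try (B,nl_idx)→720, (C,hash)→1320, (B,merge)→3480, (C,merge)→3720, (B,hash)→5520, (B,nl)→18060 …(+1); best=720 via (B,nl_idx)
  {ABC}: card=2400; try (A,hash)→1560, (A,merge)→2100, (A,nl)→7920, (C,hash)→8040, (C,merge)→85740, (C,nl)→361320; best=1560 via (A,hash)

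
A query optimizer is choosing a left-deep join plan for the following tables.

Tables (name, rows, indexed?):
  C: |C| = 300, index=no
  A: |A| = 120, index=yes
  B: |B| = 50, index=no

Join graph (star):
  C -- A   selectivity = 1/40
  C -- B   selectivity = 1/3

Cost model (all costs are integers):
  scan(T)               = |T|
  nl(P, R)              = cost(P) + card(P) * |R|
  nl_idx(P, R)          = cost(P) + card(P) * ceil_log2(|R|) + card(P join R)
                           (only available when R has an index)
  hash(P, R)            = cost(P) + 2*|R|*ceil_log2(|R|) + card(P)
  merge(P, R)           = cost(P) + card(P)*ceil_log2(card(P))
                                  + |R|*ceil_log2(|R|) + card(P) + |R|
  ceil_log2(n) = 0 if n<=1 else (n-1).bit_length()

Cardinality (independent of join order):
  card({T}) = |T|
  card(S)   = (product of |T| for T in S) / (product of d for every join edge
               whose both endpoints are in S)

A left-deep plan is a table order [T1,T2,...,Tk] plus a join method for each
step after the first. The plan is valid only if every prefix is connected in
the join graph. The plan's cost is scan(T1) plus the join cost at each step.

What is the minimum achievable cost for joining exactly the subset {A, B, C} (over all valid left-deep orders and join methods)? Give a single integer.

Selinger DP over subsets of {A,B,C}:
  {C}: scan cost=300, card=300
  {A}: scan cost=120, card=120
  {B}: scan cost=50, card=50
  {AC}: card=900; try (A,hash)→2280, (A,nl_idx)→3300, (C,merge)→4080, (A,merge)→4260, (C,hash)→5640, (C,nl)→36120 …(+1); best=2280 via (A,hash)
  {BC}: card=5000; try (B,hash)→1200, (C,merge)→3400, (B,merge)→3650, (C,hash)→5500, (C,nl)→15050, (B,nl)→15300; best=1200 via (B,hash)
  {ABC}: card=15000; try (B,hash)→3780, (A,hash)→7880, (B,merge)→12530, (B,nl)→47280, (A,nl_idx)→51200, (A,merge)→72160 …(+1); best=3780 via (B,hash)

3780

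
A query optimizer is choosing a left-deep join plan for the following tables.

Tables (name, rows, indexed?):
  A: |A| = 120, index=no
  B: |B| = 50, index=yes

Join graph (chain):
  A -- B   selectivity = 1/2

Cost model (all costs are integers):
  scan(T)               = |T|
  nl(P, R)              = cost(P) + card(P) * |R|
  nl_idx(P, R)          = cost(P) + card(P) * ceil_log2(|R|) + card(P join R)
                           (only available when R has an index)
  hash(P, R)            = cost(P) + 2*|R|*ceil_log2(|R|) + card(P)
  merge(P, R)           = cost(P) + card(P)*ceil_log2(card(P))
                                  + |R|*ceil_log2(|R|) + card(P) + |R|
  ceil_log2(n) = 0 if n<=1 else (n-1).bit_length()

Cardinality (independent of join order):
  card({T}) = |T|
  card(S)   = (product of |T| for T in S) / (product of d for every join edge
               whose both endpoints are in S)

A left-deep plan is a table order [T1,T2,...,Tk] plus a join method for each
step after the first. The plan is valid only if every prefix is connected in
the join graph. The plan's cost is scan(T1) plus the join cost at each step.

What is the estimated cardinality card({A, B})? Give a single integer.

Tables in S: A(120), B(50)
Edges inside S: A-B(d=2)
numerator = 120 * 50 = 6000
denominator = 2 = 2
card(S) = 6000 / 2 = 3000

3000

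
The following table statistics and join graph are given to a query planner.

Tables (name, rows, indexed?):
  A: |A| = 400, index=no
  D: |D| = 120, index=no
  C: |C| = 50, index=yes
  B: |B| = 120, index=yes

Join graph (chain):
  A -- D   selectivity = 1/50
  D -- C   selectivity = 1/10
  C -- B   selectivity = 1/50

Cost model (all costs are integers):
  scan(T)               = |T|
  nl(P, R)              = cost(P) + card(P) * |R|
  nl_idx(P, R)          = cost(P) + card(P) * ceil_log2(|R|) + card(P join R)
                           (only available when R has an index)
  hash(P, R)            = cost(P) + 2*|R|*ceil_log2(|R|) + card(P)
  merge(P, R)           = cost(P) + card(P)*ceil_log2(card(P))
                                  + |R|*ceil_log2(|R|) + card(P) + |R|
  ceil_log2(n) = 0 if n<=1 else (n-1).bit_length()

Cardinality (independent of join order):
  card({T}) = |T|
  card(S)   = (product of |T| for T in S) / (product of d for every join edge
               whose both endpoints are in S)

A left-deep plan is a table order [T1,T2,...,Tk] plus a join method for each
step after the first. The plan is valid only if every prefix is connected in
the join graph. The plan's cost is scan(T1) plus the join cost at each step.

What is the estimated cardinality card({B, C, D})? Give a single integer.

1440

Tables in S: B(120), C(50), D(120)
Edges inside S: D-C(d=10), C-B(d=50)
numerator = 120 * 50 * 120 = 720000
denominator = 10 * 50 = 500
card(S) = 720000 / 500 = 1440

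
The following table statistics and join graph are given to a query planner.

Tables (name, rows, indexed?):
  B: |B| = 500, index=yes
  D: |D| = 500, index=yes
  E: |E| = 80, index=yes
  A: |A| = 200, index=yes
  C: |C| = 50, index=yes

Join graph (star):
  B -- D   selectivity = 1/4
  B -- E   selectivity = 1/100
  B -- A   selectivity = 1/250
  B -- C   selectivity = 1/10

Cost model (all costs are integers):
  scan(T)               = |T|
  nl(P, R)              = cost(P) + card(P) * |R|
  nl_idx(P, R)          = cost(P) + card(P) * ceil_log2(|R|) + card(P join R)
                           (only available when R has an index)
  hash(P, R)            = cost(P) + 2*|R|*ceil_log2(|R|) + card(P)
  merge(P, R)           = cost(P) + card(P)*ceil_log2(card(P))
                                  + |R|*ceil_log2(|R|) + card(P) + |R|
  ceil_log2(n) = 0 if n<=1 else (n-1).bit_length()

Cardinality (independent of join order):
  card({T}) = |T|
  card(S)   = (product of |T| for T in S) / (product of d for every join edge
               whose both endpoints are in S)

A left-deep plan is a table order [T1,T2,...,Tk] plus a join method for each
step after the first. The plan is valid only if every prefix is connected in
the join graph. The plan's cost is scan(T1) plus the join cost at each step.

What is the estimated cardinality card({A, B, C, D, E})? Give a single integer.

Tables in S: A(200), B(500), C(50), D(500), E(80)
Edges inside S: B-D(d=4), B-E(d=100), B-A(d=250), B-C(d=10)
numerator = 200 * 500 * 50 * 500 * 80 = 200000000000
denominator = 4 * 100 * 250 * 10 = 1000000
card(S) = 200000000000 / 1000000 = 200000

200000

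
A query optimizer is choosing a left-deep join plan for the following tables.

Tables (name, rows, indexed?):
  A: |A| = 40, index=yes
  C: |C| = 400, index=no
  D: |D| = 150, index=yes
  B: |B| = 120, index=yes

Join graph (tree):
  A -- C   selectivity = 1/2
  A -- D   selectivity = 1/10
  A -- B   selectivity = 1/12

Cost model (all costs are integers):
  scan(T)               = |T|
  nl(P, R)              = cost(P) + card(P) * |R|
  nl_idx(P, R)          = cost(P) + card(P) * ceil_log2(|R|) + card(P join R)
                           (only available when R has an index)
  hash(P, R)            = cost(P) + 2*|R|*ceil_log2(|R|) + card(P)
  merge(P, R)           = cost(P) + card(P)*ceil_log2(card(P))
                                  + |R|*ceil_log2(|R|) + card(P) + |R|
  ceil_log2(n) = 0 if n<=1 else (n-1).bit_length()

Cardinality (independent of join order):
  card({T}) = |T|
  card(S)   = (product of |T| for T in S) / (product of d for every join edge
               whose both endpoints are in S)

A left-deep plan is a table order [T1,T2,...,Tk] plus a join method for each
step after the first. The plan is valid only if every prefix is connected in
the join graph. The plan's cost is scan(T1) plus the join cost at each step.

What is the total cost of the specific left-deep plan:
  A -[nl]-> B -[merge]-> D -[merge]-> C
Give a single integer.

step 1: scan A: cost=40, card=40
step 2: join B via nl
    card(P join B) = 40*120/(12) = 400
    cost = 40 + 40*120 = 4840
step 3: join D via merge
    card(P join D) = 400*150/(10) = 6000
    cost = 4840 + 400*9 + 150*8 + 400 + 150 = 10190
step 4: join C via merge
    card(P join C) = 6000*400/(2) = 1200000
    cost = 10190 + 6000*13 + 400*9 + 6000 + 400 = 98190

98190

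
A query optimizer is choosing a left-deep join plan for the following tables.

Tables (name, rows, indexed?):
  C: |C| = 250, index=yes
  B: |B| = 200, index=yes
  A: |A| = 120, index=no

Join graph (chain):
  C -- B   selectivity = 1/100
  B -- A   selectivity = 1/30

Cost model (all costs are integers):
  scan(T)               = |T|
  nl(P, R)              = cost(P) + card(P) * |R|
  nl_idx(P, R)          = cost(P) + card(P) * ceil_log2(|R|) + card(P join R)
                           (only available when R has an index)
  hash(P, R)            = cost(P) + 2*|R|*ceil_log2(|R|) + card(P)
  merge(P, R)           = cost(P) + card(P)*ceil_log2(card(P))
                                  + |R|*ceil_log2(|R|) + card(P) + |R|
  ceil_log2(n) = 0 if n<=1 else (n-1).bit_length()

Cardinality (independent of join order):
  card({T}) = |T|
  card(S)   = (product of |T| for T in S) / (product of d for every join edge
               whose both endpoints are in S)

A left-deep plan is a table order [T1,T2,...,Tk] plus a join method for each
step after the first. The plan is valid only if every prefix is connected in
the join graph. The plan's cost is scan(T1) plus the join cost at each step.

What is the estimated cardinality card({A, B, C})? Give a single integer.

2000

Tables in S: A(120), B(200), C(250)
Edges inside S: C-B(d=100), B-A(d=30)
numerator = 120 * 200 * 250 = 6000000
denominator = 100 * 30 = 3000
card(S) = 6000000 / 3000 = 2000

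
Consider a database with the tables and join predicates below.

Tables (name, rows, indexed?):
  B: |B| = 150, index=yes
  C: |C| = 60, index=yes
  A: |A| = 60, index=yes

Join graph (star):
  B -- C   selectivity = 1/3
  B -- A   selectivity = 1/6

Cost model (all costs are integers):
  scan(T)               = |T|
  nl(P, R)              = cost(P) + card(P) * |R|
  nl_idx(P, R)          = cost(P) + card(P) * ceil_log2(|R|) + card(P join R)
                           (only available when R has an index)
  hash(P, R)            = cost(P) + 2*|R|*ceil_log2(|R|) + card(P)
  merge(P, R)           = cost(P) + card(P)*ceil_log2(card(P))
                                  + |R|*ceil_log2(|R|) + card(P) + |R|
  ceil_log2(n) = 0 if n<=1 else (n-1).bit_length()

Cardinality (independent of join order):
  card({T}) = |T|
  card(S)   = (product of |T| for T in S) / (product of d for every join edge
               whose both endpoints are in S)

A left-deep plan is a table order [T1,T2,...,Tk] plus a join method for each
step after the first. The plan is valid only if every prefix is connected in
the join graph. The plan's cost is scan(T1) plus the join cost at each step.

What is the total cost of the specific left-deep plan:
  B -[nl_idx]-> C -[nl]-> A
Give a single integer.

step 1: scan B: cost=150, card=150
step 2: join C via nl_idx
    card(P join C) = 150*60/(3) = 3000
    cost = 150 + 150*6 + 3000 = 4050
step 3: join A via nl
    card(P join A) = 3000*60/(6) = 30000
    cost = 4050 + 3000*60 = 184050

184050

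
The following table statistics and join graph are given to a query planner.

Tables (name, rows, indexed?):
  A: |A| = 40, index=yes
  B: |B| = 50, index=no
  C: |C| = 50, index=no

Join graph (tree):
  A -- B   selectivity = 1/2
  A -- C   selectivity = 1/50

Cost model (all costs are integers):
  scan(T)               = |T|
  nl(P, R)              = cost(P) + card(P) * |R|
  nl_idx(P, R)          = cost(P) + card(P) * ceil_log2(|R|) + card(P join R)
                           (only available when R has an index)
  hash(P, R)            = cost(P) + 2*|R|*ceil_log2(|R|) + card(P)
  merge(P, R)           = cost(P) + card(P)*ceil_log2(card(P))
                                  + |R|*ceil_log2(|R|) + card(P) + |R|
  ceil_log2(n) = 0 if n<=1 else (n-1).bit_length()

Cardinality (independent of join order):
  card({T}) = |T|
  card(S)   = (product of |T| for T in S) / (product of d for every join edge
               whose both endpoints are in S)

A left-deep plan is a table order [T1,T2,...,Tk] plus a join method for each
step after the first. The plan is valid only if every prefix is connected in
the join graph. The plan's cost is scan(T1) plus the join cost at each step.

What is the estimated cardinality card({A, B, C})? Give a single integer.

Tables in S: A(40), B(50), C(50)
Edges inside S: A-B(d=2), A-C(d=50)
numerator = 40 * 50 * 50 = 100000
denominator = 2 * 50 = 100
card(S) = 100000 / 100 = 1000

1000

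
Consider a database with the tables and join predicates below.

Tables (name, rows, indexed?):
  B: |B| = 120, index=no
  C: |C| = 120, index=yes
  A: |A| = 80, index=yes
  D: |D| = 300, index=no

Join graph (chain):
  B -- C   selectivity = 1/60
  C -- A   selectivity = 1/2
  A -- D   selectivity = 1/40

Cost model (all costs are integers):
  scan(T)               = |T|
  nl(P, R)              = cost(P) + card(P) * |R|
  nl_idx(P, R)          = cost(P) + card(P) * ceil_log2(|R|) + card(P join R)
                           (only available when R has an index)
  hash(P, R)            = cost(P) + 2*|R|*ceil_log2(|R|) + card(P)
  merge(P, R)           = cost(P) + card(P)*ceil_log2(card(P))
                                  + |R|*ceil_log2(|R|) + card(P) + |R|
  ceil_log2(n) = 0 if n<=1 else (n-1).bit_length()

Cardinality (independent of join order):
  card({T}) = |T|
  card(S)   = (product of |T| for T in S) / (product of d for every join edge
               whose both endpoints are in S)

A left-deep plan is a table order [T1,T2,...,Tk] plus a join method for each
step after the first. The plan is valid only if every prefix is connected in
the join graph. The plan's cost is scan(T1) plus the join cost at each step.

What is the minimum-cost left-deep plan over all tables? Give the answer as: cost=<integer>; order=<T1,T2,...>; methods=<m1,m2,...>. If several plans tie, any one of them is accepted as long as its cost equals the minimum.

cost=17560; order=B,C,A,D; methods=nl_idx,hash,hash

Selinger DP (subsets sized 1..n):
  {B}: scan cost=120, card=120
  {C}: scan cost=120, card=120
  {A}: scan cost=80, card=80
  {D}: scan cost=300, card=300
  {BC}: card=240; try (C,nl_idx)→1200, (C,hash)→1920, (B,hash)→1920, (C,merge)→2040, (B,merge)→2040, (C,nl)→14520 …(+1); best=1200 via (C,nl_idx)
  {AC}: card=4800; try (A,hash)→1360, (C,merge)→1680, (A,merge)→1720, (C,hash)→1840, (C,nl_idx)→5440, (A,nl_idx)→5760 …(+2); best=1360 via (A,hash)
  {AD}: card=600; try (A,hash)→1720, (A,nl_idx)→3000, (D,merge)→3720, (A,merge)→3940, (D,hash)→5560, (D,nl)→24080 …(+1); best=1720 via (A,hash)
  {ABC}: card=9600; try (A,hash)→2560, (A,merge)→4000, (B,hash)→7840, (A,nl_idx)→12480, (A,nl)→20400, (B,merge)→69520 …(+1); best=2560 via (A,hash)
  {ACD}: card=36000; try (C,hash)→4000, (C,merge)→9280, (D,hash)→11560, (C,nl_idx)→41920, (D,merge)→71560, (C,nl)→73720 …(+1); best=4000 via (C,hash)
  {ABCD}: card=72000; try (D,hash)→17560, (B,hash)→41680, (D,merge)→149560, (B,merge)→616960, (D,nl)→2882560, (B,nl)→4324000; best=17560 via (D,hash)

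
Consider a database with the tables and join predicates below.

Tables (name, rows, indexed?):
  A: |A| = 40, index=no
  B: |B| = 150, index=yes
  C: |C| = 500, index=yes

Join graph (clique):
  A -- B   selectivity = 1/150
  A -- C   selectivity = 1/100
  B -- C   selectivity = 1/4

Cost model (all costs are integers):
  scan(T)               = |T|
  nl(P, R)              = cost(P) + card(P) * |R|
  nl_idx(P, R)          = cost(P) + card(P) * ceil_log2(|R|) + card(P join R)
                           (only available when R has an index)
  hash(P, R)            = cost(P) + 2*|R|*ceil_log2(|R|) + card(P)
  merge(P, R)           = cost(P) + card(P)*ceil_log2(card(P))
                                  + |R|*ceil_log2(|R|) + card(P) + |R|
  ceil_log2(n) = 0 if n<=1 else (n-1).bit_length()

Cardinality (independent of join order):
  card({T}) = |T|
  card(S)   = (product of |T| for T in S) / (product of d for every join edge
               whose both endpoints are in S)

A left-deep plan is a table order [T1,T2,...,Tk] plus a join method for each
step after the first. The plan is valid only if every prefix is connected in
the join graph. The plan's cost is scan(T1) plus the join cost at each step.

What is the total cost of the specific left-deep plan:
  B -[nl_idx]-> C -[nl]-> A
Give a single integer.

step 1: scan B: cost=150, card=150
step 2: join C via nl_idx
    card(P join C) = 150*500/(4) = 18750
    cost = 150 + 150*9 + 18750 = 20250
step 3: join A via nl
    card(P join A) = 18750*40/(150*100) = 50
    cost = 20250 + 18750*40 = 770250

770250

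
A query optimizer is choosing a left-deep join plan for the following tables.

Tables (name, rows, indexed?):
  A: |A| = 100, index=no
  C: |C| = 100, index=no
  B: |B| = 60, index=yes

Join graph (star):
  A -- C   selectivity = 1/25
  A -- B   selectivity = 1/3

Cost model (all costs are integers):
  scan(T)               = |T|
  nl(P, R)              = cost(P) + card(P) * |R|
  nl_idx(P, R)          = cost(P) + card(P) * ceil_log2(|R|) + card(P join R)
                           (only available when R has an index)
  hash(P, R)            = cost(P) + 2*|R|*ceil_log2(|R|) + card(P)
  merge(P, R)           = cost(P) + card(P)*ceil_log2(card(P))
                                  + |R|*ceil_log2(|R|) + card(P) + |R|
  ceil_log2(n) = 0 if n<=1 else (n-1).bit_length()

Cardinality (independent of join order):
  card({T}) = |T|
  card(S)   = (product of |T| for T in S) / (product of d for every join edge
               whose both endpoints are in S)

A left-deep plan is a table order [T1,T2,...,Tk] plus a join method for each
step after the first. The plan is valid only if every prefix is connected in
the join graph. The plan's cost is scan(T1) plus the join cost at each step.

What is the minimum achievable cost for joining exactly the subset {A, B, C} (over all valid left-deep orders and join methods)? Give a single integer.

Selinger DP over subsets of {A,B,C}:
  {A}: scan cost=100, card=100
  {C}: scan cost=100, card=100
  {B}: scan cost=60, card=60
  {AC}: card=400; try (C,hash)→1600, (A,hash)→1600, (C,merge)→1700, (A,merge)→1700, (C,nl)→10100, (A,nl)→10100; best=1600 via (C,hash)
  {AB}: card=2000; try (B,hash)→920, (A,merge)→1280, (B,merge)→1320, (A,hash)→1520, (B,nl_idx)→2700, (A,nl)→6060 …(+1); best=920 via (B,hash)
  {ABC}: card=8000; try (B,hash)→2720, (C,hash)→4320, (B,merge)→6020, (B,nl_idx)→12000, (B,nl)→25600, (C,merge)→25720 …(+1); best=2720 via (B,hash)

2720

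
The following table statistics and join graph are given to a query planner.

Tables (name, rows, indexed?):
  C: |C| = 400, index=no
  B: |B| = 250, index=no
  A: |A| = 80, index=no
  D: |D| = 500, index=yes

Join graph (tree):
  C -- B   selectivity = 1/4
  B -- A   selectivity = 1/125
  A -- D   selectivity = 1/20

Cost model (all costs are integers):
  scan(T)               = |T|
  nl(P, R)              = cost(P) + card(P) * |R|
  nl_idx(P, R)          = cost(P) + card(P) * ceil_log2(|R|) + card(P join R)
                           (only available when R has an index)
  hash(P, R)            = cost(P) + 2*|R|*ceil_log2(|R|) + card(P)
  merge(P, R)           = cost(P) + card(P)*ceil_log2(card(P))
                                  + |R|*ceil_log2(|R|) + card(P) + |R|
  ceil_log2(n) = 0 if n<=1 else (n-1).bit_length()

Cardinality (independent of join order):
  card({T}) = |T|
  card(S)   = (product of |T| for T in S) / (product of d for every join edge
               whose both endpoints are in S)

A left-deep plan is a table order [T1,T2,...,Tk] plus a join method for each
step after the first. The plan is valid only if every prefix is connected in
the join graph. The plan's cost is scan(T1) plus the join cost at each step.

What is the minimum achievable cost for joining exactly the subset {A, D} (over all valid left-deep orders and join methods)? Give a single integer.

2120

Selinger DP over subsets of {A,D}:
  {A}: scan cost=80, card=80
  {D}: scan cost=500, card=500
  {AD}: card=2000; try (A,hash)→2120, (D,nl_idx)→2800, (D,merge)→5720, (A,merge)→6140, (D,hash)→9160, (D,nl)→40080 …(+1); best=2120 via (A,hash)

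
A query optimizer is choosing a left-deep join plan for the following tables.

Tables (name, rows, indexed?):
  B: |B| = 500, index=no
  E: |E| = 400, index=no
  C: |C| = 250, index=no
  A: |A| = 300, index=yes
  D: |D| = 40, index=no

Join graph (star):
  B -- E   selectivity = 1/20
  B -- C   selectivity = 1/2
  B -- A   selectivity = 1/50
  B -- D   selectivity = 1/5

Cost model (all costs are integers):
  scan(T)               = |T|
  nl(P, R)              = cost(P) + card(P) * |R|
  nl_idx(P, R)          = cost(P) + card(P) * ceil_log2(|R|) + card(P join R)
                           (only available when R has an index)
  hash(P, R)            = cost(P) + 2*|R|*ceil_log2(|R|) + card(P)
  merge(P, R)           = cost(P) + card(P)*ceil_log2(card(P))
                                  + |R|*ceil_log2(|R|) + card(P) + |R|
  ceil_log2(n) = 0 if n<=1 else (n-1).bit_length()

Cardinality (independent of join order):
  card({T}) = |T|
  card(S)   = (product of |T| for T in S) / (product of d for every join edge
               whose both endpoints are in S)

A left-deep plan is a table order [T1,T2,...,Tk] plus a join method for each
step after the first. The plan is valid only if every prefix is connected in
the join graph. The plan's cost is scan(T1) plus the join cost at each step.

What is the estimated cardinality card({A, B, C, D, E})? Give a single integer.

Tables in S: A(300), B(500), C(250), D(40), E(400)
Edges inside S: B-E(d=20), B-C(d=2), B-A(d=50), B-D(d=5)
numerator = 300 * 500 * 250 * 40 * 400 = 600000000000
denominator = 20 * 2 * 50 * 5 = 10000
card(S) = 600000000000 / 10000 = 60000000

60000000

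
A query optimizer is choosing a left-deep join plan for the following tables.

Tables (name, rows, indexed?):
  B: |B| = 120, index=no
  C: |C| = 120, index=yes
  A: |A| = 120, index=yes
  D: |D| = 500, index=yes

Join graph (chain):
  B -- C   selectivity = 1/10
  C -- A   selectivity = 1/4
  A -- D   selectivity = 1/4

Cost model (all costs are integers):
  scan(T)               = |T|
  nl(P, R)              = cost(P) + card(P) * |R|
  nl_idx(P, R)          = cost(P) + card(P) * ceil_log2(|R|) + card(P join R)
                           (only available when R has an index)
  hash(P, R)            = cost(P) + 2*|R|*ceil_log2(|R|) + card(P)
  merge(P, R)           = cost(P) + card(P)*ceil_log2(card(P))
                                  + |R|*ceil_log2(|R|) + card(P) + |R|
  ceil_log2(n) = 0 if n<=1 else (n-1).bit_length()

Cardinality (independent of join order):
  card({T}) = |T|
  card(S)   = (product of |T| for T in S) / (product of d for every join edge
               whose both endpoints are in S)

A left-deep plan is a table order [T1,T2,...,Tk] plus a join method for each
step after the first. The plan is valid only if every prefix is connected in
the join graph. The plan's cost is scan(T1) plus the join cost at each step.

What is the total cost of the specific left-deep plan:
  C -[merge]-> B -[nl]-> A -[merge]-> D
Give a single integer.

914240

step 1: scan C: cost=120, card=120
step 2: join B via merge
    card(P join B) = 120*120/(10) = 1440
    cost = 120 + 120*7 + 120*7 + 120 + 120 = 2040
step 3: join A via nl
    card(P join A) = 1440*120/(4) = 43200
    cost = 2040 + 1440*120 = 174840
step 4: join D via merge
    card(P join D) = 43200*500/(4) = 5400000
    cost = 174840 + 43200*16 + 500*9 + 43200 + 500 = 914240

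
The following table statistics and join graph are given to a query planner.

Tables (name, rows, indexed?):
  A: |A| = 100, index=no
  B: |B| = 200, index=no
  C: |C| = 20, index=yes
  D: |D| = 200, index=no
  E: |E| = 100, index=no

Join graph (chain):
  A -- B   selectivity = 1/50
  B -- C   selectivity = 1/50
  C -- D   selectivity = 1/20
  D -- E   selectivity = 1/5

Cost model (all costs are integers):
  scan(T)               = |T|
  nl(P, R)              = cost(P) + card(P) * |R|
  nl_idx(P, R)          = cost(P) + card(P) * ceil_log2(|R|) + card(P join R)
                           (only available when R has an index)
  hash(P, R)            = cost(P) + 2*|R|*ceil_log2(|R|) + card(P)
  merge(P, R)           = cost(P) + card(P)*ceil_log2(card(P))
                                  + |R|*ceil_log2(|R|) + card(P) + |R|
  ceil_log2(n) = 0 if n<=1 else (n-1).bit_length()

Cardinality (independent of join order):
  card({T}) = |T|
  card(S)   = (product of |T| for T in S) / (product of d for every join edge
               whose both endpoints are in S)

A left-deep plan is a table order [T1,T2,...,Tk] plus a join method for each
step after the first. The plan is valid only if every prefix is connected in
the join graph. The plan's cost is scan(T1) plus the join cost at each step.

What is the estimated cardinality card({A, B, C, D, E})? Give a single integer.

Tables in S: A(100), B(200), C(20), D(200), E(100)
Edges inside S: A-B(d=50), B-C(d=50), C-D(d=20), D-E(d=5)
numerator = 100 * 200 * 20 * 200 * 100 = 8000000000
denominator = 50 * 50 * 20 * 5 = 250000
card(S) = 8000000000 / 250000 = 32000

32000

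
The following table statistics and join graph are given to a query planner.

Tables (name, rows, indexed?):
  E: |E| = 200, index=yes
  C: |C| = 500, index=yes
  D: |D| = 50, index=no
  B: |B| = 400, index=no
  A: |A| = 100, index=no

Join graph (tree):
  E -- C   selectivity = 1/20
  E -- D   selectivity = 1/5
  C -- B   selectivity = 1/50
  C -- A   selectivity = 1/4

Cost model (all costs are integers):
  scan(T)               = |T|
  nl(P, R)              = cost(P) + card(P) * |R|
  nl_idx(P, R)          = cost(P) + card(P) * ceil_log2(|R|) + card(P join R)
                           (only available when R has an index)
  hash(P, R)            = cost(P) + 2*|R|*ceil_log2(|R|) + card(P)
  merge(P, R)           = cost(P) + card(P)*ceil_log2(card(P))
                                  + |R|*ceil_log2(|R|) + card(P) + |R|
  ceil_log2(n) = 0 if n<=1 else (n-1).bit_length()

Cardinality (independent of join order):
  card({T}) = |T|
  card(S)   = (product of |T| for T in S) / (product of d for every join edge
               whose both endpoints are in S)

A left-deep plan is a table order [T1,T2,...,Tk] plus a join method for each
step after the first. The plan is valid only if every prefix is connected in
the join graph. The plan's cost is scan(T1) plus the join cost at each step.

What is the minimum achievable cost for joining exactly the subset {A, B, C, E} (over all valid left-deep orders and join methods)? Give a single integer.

56600

Selinger DP over subsets of {A,B,C,E}:
  {E}: scan cost=200, card=200
  {C}: scan cost=500, card=500
  {B}: scan cost=400, card=400
  {A}: scan cost=100, card=100
  {CE}: card=5000; try (E,hash)→4200, (C,merge)→7000, (C,nl_idx)→7000, (E,merge)→7300, (C,hash)→9400, (E,nl_idx)→9500 …(+2); best=4200 via (E,hash)
  {BC}: card=4000; try (C,nl_idx)→8000, (B,hash)→8200, (C,merge)→9400, (B,merge)→9500, (C,hash)→9800, (C,nl)→200400 …(+1); best=8000 via (C,nl_idx)
  {AC}: card=12500; try (A,hash)→2400, (C,merge)→5900, (A,merge)→6300, (C,hash)→9200, (C,nl_idx)→13500, (C,nl)→50100 …(+1); best=2400 via (A,hash)
  {BCE}: card=40000; try (E,hash)→15200, (B,hash)→16400, (E,merge)→61800, (B,merge)→78200, (E,nl_idx)→80000, (E,nl)→808000 …(+1); best=15200 via (E,hash)
  {ACE}: card=125000; try (A,hash)→10600, (E,hash)→18100, (A,merge)→75000, (E,merge)→191700, (E,nl_idx)→227400, (A,nl)→504200 …(+1); best=10600 via (A,hash)
  {ABC}: card=100000; try (A,hash)→13400, (B,hash)→22100, (A,merge)→60800, (B,merge)→193900, (A,nl)→408000, (B,nl)→5002400; best=13400 via (A,hash)
  {ABCE}: card=1000000; try (A,hash)→56600, (E,hash)→116600, (B,hash)→142800, (A,merge)→696000, (E,nl_idx)→1813400, (E,merge)→1815200 …(+4); best=56600 via (A,hash)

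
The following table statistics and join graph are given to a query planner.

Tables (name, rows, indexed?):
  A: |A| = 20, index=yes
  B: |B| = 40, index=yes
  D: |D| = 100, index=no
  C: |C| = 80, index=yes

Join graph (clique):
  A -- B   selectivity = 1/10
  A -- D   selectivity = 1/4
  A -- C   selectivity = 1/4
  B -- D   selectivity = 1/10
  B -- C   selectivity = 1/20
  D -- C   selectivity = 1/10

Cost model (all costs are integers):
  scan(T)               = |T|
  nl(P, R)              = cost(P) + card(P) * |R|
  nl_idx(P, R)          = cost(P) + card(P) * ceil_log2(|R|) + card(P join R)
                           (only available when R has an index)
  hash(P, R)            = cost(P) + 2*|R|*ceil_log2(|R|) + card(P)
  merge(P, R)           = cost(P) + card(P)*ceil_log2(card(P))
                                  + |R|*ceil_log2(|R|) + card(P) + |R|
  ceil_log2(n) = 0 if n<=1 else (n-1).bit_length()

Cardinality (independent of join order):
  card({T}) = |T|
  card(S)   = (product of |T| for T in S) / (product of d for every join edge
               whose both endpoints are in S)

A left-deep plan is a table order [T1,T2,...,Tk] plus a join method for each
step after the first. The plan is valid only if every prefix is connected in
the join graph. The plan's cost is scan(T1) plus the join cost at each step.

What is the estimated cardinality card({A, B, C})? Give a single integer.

80

Tables in S: A(20), B(40), C(80)
Edges inside S: A-B(d=10), A-C(d=4), B-C(d=20)
numerator = 20 * 40 * 80 = 64000
denominator = 10 * 4 * 20 = 800
card(S) = 64000 / 800 = 80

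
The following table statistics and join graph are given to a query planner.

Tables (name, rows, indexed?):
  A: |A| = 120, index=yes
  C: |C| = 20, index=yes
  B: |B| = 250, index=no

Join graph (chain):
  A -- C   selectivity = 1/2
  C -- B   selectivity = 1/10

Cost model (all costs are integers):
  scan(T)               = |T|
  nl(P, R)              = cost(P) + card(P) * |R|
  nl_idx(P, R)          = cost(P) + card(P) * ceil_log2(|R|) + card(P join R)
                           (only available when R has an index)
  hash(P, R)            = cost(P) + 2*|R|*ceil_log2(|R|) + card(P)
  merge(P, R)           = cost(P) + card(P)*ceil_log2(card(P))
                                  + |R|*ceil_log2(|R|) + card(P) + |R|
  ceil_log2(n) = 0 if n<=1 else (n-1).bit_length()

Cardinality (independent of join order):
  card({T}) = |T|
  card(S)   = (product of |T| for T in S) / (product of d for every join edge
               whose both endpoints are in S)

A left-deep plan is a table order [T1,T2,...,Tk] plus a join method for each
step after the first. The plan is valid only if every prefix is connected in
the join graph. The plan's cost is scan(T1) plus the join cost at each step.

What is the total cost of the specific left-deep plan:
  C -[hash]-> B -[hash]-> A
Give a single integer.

step 1: scan C: cost=20, card=20
step 2: join B via hash
    card(P join B) = 20*250/(10) = 500
    cost = 20 + 2*250*8 + 20 = 4040
step 3: join A via hash
    card(P join A) = 500*120/(2) = 30000
    cost = 4040 + 2*120*7 + 500 = 6220

6220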